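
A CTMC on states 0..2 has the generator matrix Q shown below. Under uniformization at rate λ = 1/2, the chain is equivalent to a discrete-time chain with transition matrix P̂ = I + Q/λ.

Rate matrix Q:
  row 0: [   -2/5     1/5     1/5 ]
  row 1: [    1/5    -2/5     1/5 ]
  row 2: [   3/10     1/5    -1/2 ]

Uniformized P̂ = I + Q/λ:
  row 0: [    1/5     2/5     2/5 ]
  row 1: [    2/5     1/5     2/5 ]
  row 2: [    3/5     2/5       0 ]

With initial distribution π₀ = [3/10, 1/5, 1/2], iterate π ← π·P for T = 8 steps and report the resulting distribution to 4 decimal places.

t=0: π = [0.3000, 0.2000, 0.5000]
t=1: π = [0.4400, 0.3600, 0.2000]
t=2: π = [0.3520, 0.3280, 0.3200]
t=3: π = [0.3936, 0.3344, 0.2720]
t=4: π = [0.3757, 0.3331, 0.2912]
t=5: π = [0.3831, 0.3334, 0.2835]
t=6: π = [0.3801, 0.3333, 0.2866]
t=7: π = [0.3813, 0.3333, 0.2854]
t=8: π = [0.3808, 0.3333, 0.2859]

π = [0.3808, 0.3333, 0.2859]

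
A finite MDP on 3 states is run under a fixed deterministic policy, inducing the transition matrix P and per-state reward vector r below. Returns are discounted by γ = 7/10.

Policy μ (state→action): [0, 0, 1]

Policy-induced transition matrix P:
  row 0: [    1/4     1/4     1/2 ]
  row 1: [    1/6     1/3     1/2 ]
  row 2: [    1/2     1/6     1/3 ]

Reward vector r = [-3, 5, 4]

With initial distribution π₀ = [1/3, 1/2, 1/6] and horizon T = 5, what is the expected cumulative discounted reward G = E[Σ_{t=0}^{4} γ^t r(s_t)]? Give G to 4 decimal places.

G = 5.9223

t=0: π = [0.3333, 0.5000, 0.1667], E[r] = 2.1667, γ^t·E[r] = 2.166667, running G = 2.166667
t=1: π = [0.2500, 0.2778, 0.4722], E[r] = 2.5278, γ^t·E[r] = 1.769444, running G = 3.936111
t=2: π = [0.3449, 0.2338, 0.4213], E[r] = 1.8194, γ^t·E[r] = 0.891528, running G = 4.827639
t=3: π = [0.3358, 0.2344, 0.4298], E[r] = 1.8835, γ^t·E[r] = 0.646036, running G = 5.473675
t=4: π = [0.3379, 0.2337, 0.4284], E[r] = 1.8683, γ^t·E[r] = 0.448582, running G = 5.922257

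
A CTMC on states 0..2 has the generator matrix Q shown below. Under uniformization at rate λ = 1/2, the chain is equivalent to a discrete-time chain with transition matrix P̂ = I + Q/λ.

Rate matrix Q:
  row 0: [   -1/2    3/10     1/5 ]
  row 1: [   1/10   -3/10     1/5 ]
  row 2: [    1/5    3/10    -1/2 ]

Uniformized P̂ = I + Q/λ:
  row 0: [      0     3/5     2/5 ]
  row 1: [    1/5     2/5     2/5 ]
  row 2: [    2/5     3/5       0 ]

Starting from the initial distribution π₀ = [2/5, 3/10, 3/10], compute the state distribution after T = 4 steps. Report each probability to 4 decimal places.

t=0: π = [0.4000, 0.3000, 0.3000]
t=1: π = [0.1800, 0.5400, 0.2800]
t=2: π = [0.2200, 0.4920, 0.2880]
t=3: π = [0.2136, 0.5016, 0.2848]
t=4: π = [0.2142, 0.4997, 0.2861]

π = [0.2142, 0.4997, 0.2861]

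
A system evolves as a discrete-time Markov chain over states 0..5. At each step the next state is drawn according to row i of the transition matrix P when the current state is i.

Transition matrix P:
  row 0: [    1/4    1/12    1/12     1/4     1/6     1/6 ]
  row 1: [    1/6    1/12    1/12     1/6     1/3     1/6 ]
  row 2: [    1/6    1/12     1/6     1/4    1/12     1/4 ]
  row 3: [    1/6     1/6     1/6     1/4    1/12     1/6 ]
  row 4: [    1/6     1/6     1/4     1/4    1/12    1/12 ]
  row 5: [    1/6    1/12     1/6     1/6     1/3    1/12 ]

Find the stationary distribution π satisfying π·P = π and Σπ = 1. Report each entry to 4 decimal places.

Balance equations π_j = Σ_i π_i·P[i][j]:
  π_0 = 1/4·π_0 + 1/6·π_1 + 1/6·π_2 + 1/6·π_3 + 1/6·π_4 + 1/6·π_5
  π_1 = 1/12·π_0 + 1/12·π_1 + 1/12·π_2 + 1/6·π_3 + 1/6·π_4 + 1/12·π_5
  π_2 = 1/12·π_0 + 1/12·π_1 + 1/6·π_2 + 1/6·π_3 + 1/4·π_4 + 1/6·π_5
  π_3 = 1/4·π_0 + 1/6·π_1 + 1/4·π_2 + 1/4·π_3 + 1/4·π_4 + 1/6·π_5
  π_4 = 1/6·π_0 + 1/3·π_1 + 1/12·π_2 + 1/12·π_3 + 1/12·π_4 + 1/3·π_5
  normalize: π_0 + π_1 + π_2 + π_3 + π_4 + π_5 = 1
Solving the linear system gives exactly π = [2/11, 1571/13530, 351/2255, 3079/13530, 2243/13530, 2071/13530].

π = [0.1818, 0.1161, 0.1557, 0.2276, 0.1658, 0.1531]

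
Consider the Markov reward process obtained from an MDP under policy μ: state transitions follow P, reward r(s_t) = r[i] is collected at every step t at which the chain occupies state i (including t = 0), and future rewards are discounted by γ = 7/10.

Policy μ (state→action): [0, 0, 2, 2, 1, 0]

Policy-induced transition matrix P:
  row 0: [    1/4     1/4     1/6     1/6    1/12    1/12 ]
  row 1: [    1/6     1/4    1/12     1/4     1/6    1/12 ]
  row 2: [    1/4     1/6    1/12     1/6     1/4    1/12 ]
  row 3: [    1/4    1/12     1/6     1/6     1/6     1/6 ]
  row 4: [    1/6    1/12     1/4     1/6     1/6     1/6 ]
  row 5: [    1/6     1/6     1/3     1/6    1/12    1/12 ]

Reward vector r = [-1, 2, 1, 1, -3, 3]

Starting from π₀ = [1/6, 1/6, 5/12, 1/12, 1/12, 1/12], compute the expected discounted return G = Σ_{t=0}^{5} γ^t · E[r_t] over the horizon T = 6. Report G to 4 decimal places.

G = 1.2556

t=0: π = [0.1667, 0.1667, 0.4167, 0.0833, 0.0833, 0.0833], E[r] = 0.6667, γ^t·E[r] = 0.666667, running G = 0.666667
t=1: π = [0.2222, 0.1806, 0.1389, 0.1806, 0.1806, 0.0972], E[r] = 0.2083, γ^t·E[r] = 0.145833, running G = 0.812500
t=2: π = [0.2118, 0.1701, 0.1713, 0.1817, 0.1516, 0.1134], E[r] = 0.3669, γ^t·E[r] = 0.179780, running G = 0.992280
t=3: π = [0.2137, 0.1707, 0.1698, 0.1808, 0.1538, 0.1111], E[r] = 0.3501, γ^t·E[r] = 0.120090, running G = 1.112370
t=4: π = [0.2137, 0.1708, 0.1696, 0.1809, 0.1537, 0.1112], E[r] = 0.3509, γ^t·E[r] = 0.084252, running G = 1.196622
t=5: π = [0.2137, 0.1708, 0.1696, 0.1809, 0.1537, 0.1112], E[r] = 0.3510, γ^t·E[r] = 0.058990, running G = 1.255612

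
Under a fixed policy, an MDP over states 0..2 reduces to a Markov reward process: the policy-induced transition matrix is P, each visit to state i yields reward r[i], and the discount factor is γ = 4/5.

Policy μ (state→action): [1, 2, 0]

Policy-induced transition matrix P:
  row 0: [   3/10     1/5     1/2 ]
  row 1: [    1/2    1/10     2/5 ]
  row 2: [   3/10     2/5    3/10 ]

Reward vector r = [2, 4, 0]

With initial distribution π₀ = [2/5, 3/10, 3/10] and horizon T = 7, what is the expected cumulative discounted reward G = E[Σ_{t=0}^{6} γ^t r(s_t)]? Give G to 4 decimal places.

G = 7.0118

t=0: π = [0.4000, 0.3000, 0.3000], E[r] = 2.0000, γ^t·E[r] = 2.000000, running G = 2.000000
t=1: π = [0.3600, 0.2300, 0.4100], E[r] = 1.6400, γ^t·E[r] = 1.312000, running G = 3.312000
t=2: π = [0.3460, 0.2590, 0.3950], E[r] = 1.7280, γ^t·E[r] = 1.105920, running G = 4.417920
t=3: π = [0.3518, 0.2531, 0.3951], E[r] = 1.7160, γ^t·E[r] = 0.878592, running G = 5.296512
t=4: π = [0.3506, 0.2537, 0.3957], E[r] = 1.7161, γ^t·E[r] = 0.702906, running G = 5.999418
t=5: π = [0.3507, 0.2538, 0.3955], E[r] = 1.7165, γ^t·E[r] = 0.562475, running G = 6.561893
t=6: π = [0.3508, 0.2537, 0.3955], E[r] = 1.7164, γ^t·E[r] = 0.449943, running G = 7.011836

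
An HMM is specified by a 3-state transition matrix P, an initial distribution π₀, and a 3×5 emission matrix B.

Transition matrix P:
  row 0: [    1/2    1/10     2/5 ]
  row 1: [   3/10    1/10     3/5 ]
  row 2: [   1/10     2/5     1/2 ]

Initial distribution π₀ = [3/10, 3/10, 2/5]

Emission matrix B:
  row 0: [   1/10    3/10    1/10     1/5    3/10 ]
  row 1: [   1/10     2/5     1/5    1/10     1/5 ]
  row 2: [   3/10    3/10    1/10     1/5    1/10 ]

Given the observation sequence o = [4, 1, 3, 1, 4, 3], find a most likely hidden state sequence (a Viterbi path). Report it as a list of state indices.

t=0: δ = [9.000e-02, 6.000e-02, 4.000e-02]  (obs o_0=4)
t=1: δ = [1.350e-02, 6.400e-03, 1.080e-02]  ψ = [0, 2, 0]  (obs o_1=1)
t=2: δ = [1.350e-03, 4.320e-04, 1.080e-03]  ψ = [0, 2, 0]  (obs o_2=3)
t=3: δ = [2.025e-04, 1.728e-04, 1.620e-04]  ψ = [0, 2, 0]  (obs o_3=1)
t=4: δ = [3.037e-05, 1.296e-05, 1.037e-05]  ψ = [0, 2, 1]  (obs o_4=4)
t=5: δ = [3.038e-06, 4.147e-07, 2.430e-06]  ψ = [0, 2, 0]  (obs o_5=3)
backtrack: best end state = 0; path = [0, 0, 0, 0, 0, 0]

path = [0, 0, 0, 0, 0, 0]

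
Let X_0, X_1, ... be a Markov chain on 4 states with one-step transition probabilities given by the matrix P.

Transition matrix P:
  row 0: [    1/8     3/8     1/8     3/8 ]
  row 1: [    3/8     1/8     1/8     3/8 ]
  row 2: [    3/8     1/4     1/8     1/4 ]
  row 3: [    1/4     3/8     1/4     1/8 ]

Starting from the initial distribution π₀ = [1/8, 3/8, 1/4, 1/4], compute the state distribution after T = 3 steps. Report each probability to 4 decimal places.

π = [0.2739, 0.2817, 0.1606, 0.2837]

t=0: π = [0.1250, 0.3750, 0.2500, 0.2500]
t=1: π = [0.3125, 0.2500, 0.1563, 0.2813]
t=2: π = [0.2617, 0.2930, 0.1602, 0.2852]
t=3: π = [0.2739, 0.2817, 0.1606, 0.2837]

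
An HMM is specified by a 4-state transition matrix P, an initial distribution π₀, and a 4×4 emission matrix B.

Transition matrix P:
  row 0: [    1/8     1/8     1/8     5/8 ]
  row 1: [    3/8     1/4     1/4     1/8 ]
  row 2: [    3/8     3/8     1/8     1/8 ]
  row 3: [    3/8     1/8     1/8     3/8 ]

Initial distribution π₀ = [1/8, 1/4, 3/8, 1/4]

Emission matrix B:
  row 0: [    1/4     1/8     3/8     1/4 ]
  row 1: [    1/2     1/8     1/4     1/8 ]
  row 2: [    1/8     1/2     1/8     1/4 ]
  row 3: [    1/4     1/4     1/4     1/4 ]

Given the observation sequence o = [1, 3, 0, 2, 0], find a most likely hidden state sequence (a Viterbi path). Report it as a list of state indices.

path = [2, 0, 3, 0, 3]

t=0: δ = [1.562e-02, 3.125e-02, 1.875e-01, 6.250e-02]  (obs o_0=1)
t=1: δ = [1.758e-02, 8.789e-03, 5.859e-03, 5.859e-03]  ψ = [2, 2, 2, 2]  (obs o_1=3)
t=2: δ = [8.240e-04, 1.099e-03, 2.747e-04, 2.747e-03]  ψ = [1, 0, 0, 0]  (obs o_2=0)
t=3: δ = [3.862e-04, 8.583e-05, 4.292e-05, 2.575e-04]  ψ = [3, 3, 3, 3]  (obs o_3=2)
t=4: δ = [2.414e-05, 2.414e-05, 6.035e-06, 6.035e-05]  ψ = [3, 0, 0, 0]  (obs o_4=0)
backtrack: best end state = 3; path = [2, 0, 3, 0, 3]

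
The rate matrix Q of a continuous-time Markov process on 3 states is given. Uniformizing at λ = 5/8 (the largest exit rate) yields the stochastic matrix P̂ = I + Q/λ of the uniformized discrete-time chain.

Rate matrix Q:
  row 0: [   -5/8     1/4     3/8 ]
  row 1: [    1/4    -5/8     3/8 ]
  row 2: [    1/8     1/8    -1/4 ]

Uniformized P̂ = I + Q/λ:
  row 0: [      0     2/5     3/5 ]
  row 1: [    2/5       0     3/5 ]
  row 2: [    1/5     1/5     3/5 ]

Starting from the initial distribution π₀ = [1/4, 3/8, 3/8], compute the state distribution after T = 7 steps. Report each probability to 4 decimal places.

π = [0.2001, 0.1999, 0.6000]

t=0: π = [0.2500, 0.3750, 0.3750]
t=1: π = [0.2250, 0.1750, 0.6000]
t=2: π = [0.1900, 0.2100, 0.6000]
t=3: π = [0.2040, 0.1960, 0.6000]
t=4: π = [0.1984, 0.2016, 0.6000]
t=5: π = [0.2006, 0.1994, 0.6000]
t=6: π = [0.1997, 0.2003, 0.6000]
t=7: π = [0.2001, 0.1999, 0.6000]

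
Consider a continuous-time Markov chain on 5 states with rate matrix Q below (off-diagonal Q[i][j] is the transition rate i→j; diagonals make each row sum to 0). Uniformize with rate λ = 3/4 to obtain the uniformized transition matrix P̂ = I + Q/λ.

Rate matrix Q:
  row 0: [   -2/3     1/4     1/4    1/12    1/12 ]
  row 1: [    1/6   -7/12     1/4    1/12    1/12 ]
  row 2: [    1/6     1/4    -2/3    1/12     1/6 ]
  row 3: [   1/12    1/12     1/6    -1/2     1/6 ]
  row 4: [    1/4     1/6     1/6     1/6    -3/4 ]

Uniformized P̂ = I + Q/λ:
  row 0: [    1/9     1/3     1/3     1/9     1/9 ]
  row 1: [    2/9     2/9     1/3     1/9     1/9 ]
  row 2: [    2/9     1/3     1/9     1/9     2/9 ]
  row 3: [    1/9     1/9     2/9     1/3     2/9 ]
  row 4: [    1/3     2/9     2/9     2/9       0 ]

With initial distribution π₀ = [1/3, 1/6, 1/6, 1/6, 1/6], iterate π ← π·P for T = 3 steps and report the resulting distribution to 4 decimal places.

t=0: π = [0.3333, 0.1667, 0.1667, 0.1667, 0.1667]
t=1: π = [0.1852, 0.2593, 0.2593, 0.1667, 0.1296]
t=2: π = [0.1975, 0.2531, 0.2428, 0.1626, 0.1440]
t=3: π = [0.1982, 0.2531, 0.2453, 0.1632, 0.1401]

π = [0.1982, 0.2531, 0.2453, 0.1632, 0.1401]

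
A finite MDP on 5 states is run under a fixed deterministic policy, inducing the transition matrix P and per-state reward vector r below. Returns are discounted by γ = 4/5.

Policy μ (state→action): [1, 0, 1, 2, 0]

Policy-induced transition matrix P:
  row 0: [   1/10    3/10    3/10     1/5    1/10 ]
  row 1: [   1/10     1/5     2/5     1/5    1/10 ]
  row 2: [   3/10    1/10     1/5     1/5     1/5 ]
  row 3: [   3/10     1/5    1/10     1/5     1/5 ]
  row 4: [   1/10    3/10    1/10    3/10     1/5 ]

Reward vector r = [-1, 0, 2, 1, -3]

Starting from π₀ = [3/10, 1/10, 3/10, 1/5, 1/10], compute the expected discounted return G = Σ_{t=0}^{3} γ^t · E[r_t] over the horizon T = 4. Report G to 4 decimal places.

G = 0.1756

t=0: π = [0.3000, 0.1000, 0.3000, 0.2000, 0.1000], E[r] = 0.2000, γ^t·E[r] = 0.200000, running G = 0.200000
t=1: π = [0.2000, 0.2100, 0.2200, 0.2100, 0.1600], E[r] = -0.0300, γ^t·E[r] = -0.024000, running G = 0.176000
t=2: π = [0.1860, 0.2140, 0.2250, 0.2160, 0.1590], E[r] = 0.0030, γ^t·E[r] = 0.001920, running G = 0.177920
t=3: π = [0.1882, 0.2120, 0.2239, 0.2159, 0.1600], E[r] = -0.0045, γ^t·E[r] = -0.002304, running G = 0.175616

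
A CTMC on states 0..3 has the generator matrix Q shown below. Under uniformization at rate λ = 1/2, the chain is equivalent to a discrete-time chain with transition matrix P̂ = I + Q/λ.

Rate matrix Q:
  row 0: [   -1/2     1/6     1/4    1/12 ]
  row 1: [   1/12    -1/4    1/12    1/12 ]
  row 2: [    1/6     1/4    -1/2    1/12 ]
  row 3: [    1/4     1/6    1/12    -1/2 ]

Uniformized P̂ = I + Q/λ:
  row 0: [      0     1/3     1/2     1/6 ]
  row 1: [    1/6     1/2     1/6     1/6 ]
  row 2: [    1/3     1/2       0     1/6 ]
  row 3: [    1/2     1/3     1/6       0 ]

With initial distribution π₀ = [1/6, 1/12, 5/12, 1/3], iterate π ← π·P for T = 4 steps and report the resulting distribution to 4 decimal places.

π = [0.2067, 0.4383, 0.2120, 0.1430]

t=0: π = [0.1667, 0.0833, 0.4167, 0.3333]
t=1: π = [0.3194, 0.4167, 0.1528, 0.1111]
t=2: π = [0.1759, 0.4282, 0.2477, 0.1481]
t=3: π = [0.2280, 0.4460, 0.1840, 0.1420]
t=4: π = [0.2067, 0.4383, 0.2120, 0.1430]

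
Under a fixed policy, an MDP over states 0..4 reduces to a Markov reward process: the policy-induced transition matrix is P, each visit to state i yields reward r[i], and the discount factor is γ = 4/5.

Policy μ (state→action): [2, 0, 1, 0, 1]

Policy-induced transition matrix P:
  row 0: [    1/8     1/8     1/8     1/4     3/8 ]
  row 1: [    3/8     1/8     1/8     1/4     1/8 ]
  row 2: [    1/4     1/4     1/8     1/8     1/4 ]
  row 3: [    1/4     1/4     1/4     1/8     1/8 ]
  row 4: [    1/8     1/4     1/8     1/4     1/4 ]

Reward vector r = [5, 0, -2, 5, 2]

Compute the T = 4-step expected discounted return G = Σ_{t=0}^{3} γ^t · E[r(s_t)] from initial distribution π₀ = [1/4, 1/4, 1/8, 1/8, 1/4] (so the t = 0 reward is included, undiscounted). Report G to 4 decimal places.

G = 6.6353

t=0: π = [0.2500, 0.2500, 0.1250, 0.1250, 0.2500], E[r] = 2.1250, γ^t·E[r] = 2.125000, running G = 2.125000
t=1: π = [0.2188, 0.1875, 0.1406, 0.2188, 0.2344], E[r] = 2.3750, γ^t·E[r] = 1.900000, running G = 4.025000
t=2: π = [0.2168, 0.1992, 0.1523, 0.2051, 0.2266], E[r] = 2.2578, γ^t·E[r] = 1.445000, running G = 5.470000
t=3: π = [0.2195, 0.1980, 0.1506, 0.2053, 0.2266], E[r] = 2.2759, γ^t·E[r] = 1.165250, running G = 6.635250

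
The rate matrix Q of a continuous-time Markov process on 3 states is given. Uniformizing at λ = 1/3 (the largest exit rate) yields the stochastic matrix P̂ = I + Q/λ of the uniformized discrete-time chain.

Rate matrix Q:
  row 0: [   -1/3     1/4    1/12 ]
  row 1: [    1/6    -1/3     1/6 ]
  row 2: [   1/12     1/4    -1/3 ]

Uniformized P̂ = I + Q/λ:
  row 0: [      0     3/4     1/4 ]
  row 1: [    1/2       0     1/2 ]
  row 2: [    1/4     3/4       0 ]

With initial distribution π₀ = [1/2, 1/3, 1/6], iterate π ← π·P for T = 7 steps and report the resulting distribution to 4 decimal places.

t=0: π = [0.5000, 0.3333, 0.1667]
t=1: π = [0.2083, 0.5000, 0.2917]
t=2: π = [0.3229, 0.3750, 0.3021]
t=3: π = [0.2630, 0.4688, 0.2682]
t=4: π = [0.3014, 0.3984, 0.3001]
t=5: π = [0.2743, 0.4512, 0.2746]
t=6: π = [0.2942, 0.4116, 0.2941]
t=7: π = [0.2793, 0.4413, 0.2794]

π = [0.2793, 0.4413, 0.2794]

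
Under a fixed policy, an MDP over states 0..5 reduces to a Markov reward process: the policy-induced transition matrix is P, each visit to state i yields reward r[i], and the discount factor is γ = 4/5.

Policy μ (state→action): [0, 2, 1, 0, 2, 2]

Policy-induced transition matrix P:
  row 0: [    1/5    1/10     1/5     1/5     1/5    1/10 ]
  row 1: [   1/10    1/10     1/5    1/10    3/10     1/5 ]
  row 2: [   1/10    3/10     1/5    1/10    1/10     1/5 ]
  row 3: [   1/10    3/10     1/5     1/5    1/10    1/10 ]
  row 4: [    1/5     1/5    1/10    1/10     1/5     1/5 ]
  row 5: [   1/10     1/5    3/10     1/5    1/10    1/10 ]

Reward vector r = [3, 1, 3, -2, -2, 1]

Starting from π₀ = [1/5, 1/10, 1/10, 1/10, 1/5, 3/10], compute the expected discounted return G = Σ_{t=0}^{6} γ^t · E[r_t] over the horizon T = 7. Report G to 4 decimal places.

t=0: π = [0.2000, 0.1000, 0.1000, 0.1000, 0.2000, 0.3000], E[r] = 0.7000, γ^t·E[r] = 0.700000, running G = 0.700000
t=1: π = [0.1400, 0.1900, 0.2100, 0.1600, 0.1600, 0.1400], E[r] = 0.7400, γ^t·E[r] = 0.592000, running G = 1.292000
t=2: π = [0.1300, 0.2040, 0.1980, 0.1440, 0.1680, 0.1560], E[r] = 0.7200, γ^t·E[r] = 0.460800, running G = 1.752800
t=3: π = [0.1298, 0.2008, 0.1988, 0.1430, 0.1706, 0.1570], E[r] = 0.7164, γ^t·E[r] = 0.366797, running G = 2.119597
t=4: π = [0.1300, 0.2011, 0.1986, 0.1430, 0.1702, 0.1570], E[r] = 0.7178, γ^t·E[r] = 0.294019, running G = 2.413616
t=5: π = [0.1300, 0.2010, 0.1987, 0.1430, 0.1702, 0.1570], E[r] = 0.7177, γ^t·E[r] = 0.235162, running G = 2.648777
t=6: π = [0.1300, 0.2011, 0.1987, 0.1430, 0.1702, 0.1570], E[r] = 0.7177, γ^t·E[r] = 0.188137, running G = 2.836915

G = 2.8369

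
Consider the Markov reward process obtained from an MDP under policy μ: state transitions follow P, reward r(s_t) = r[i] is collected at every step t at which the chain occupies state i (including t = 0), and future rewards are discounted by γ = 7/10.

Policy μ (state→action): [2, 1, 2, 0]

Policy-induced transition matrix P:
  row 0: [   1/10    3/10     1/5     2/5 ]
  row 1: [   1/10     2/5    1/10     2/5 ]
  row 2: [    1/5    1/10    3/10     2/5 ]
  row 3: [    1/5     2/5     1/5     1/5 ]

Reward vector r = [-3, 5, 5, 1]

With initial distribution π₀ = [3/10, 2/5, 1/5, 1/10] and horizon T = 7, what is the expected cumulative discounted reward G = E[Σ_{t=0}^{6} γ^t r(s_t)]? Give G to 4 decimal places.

G = 7.2410

t=0: π = [0.3000, 0.4000, 0.2000, 0.1000], E[r] = 2.2000, γ^t·E[r] = 2.200000, running G = 2.200000
t=1: π = [0.1300, 0.3100, 0.1800, 0.3800], E[r] = 2.4400, γ^t·E[r] = 1.708000, running G = 3.908000
t=2: π = [0.1560, 0.3330, 0.1870, 0.3240], E[r] = 2.4560, γ^t·E[r] = 1.203440, running G = 5.111440
t=3: π = [0.1511, 0.3283, 0.1854, 0.3352], E[r] = 2.4504, γ^t·E[r] = 0.840487, running G = 5.951927
t=4: π = [0.1521, 0.3293, 0.1857, 0.3330], E[r] = 2.4517, γ^t·E[r] = 0.588648, running G = 6.540576
t=5: π = [0.1519, 0.3291, 0.1856, 0.3334], E[r] = 2.4514, γ^t·E[r] = 0.412012, running G = 6.952588
t=6: π = [0.1519, 0.3291, 0.1857, 0.3333], E[r] = 2.4515, γ^t·E[r] = 0.288415, running G = 7.241002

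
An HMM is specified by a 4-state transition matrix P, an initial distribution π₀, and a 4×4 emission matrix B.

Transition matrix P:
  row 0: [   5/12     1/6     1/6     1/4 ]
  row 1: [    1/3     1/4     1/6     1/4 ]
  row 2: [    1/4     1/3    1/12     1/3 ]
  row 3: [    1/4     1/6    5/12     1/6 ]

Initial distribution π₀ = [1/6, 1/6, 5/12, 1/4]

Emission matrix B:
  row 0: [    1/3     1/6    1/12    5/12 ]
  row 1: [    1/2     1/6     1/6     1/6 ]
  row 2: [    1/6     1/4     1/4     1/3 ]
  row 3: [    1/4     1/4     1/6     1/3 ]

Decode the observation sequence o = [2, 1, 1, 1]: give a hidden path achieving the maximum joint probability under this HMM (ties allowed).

path = [2, 3, 2, 3]

t=0: δ = [1.389e-02, 2.778e-02, 1.042e-01, 4.167e-02]  (obs o_0=2)
t=1: δ = [4.340e-03, 5.787e-03, 4.340e-03, 8.681e-03]  ψ = [2, 2, 3, 2]  (obs o_1=1)
t=2: δ = [3.617e-04, 2.411e-04, 9.042e-04, 3.617e-04]  ψ = [3, 1, 3, 1]  (obs o_2=1)
t=3: δ = [3.768e-05, 5.023e-05, 3.768e-05, 7.535e-05]  ψ = [2, 2, 3, 2]  (obs o_3=1)
backtrack: best end state = 3; path = [2, 3, 2, 3]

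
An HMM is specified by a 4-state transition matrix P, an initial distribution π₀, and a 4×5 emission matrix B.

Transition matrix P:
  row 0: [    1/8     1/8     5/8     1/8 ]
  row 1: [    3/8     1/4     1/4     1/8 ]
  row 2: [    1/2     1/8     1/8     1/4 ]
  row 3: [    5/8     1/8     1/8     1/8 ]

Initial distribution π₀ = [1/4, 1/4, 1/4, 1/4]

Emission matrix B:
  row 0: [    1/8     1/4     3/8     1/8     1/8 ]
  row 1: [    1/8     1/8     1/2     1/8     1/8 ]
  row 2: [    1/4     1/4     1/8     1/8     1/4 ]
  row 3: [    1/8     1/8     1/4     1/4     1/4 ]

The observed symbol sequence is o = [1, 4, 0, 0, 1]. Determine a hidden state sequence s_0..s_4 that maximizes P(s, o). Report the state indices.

t=0: δ = [6.250e-02, 3.125e-02, 6.250e-02, 3.125e-02]  (obs o_0=1)
t=1: δ = [3.906e-03, 9.766e-04, 9.766e-03, 3.906e-03]  ψ = [2, 0, 0, 2]  (obs o_1=4)
t=2: δ = [6.104e-04, 1.526e-04, 6.104e-04, 3.052e-04]  ψ = [2, 2, 0, 2]  (obs o_2=0)
t=3: δ = [3.815e-05, 9.537e-06, 9.537e-05, 1.907e-05]  ψ = [2, 0, 0, 2]  (obs o_3=0)
t=4: δ = [1.192e-05, 1.490e-06, 5.960e-06, 2.980e-06]  ψ = [2, 2, 0, 2]  (obs o_4=1)
backtrack: best end state = 0; path = [0, 2, 0, 2, 0]

path = [0, 2, 0, 2, 0]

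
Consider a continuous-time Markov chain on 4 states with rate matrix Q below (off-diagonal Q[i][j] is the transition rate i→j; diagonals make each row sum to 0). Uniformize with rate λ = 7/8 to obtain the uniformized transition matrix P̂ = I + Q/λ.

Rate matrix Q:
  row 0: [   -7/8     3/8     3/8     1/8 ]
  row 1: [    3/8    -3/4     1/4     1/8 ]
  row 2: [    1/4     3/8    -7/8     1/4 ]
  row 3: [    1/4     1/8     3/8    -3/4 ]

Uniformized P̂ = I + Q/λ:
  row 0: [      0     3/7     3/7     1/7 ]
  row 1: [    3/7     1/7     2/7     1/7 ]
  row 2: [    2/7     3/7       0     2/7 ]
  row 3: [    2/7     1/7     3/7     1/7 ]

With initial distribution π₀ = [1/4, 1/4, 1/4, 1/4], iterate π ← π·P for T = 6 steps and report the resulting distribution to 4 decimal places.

π = [0.2547, 0.2931, 0.2707, 0.1816]

t=0: π = [0.2500, 0.2500, 0.2500, 0.2500]
t=1: π = [0.2500, 0.2857, 0.2857, 0.1786]
t=2: π = [0.2551, 0.2959, 0.2653, 0.1837]
t=3: π = [0.2551, 0.2915, 0.2726, 0.1808]
t=4: π = [0.2545, 0.2936, 0.2701, 0.1818]
t=5: π = [0.2550, 0.2927, 0.2709, 0.1814]
t=6: π = [0.2547, 0.2931, 0.2707, 0.1816]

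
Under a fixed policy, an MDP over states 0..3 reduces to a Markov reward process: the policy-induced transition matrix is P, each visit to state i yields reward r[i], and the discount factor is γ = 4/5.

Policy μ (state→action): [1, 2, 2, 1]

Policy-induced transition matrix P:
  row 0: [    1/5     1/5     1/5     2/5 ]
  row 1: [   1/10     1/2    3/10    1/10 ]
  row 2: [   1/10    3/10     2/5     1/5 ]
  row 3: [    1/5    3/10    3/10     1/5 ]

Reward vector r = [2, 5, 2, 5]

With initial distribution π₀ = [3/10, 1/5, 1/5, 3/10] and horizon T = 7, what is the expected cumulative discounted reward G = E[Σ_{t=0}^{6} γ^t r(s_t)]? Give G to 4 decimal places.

t=0: π = [0.3000, 0.2000, 0.2000, 0.3000], E[r] = 3.5000, γ^t·E[r] = 3.500000, running G = 3.500000
t=1: π = [0.1600, 0.3100, 0.2900, 0.2400], E[r] = 3.6500, γ^t·E[r] = 2.920000, running G = 6.420000
t=2: π = [0.1400, 0.3460, 0.3130, 0.2010], E[r] = 3.6410, γ^t·E[r] = 2.330240, running G = 8.750240
t=3: π = [0.1341, 0.3552, 0.3173, 0.1934], E[r] = 3.6458, γ^t·E[r] = 1.866650, running G = 10.616890
t=4: π = [0.1328, 0.3576, 0.3183, 0.1913], E[r] = 3.6468, γ^t·E[r] = 1.493725, running G = 12.110615
t=5: π = [0.1324, 0.3583, 0.3186, 0.1908], E[r] = 3.6471, γ^t·E[r] = 1.195086, running G = 13.305701
t=6: π = [0.1323, 0.3584, 0.3186, 0.1907], E[r] = 3.6472, γ^t·E[r] = 0.956091, running G = 14.261792

G = 14.2618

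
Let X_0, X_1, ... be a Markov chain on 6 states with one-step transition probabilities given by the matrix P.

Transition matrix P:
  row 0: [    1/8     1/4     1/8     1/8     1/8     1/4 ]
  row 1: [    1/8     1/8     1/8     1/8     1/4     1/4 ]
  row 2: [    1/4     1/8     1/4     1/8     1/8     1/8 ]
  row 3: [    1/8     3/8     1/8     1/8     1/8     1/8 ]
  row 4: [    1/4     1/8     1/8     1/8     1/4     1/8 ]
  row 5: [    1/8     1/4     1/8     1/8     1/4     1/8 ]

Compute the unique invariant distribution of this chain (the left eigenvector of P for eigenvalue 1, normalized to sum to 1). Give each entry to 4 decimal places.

Balance equations π_j = Σ_i π_i·P[i][j]:
  π_0 = 1/8·π_0 + 1/8·π_1 + 1/4·π_2 + 1/8·π_3 + 1/4·π_4 + 1/8·π_5
  π_1 = 1/4·π_0 + 1/8·π_1 + 1/8·π_2 + 3/8·π_3 + 1/8·π_4 + 1/4·π_5
  π_2 = 1/8·π_0 + 1/8·π_1 + 1/4·π_2 + 1/8·π_3 + 1/8·π_4 + 1/8·π_5
  π_3 = 1/8·π_0 + 1/8·π_1 + 1/8·π_2 + 1/8·π_3 + 1/8·π_4 + 1/8·π_5
  π_4 = 1/8·π_0 + 1/4·π_1 + 1/8·π_2 + 1/8·π_3 + 1/4·π_4 + 1/4·π_5
  normalize: π_0 + π_1 + π_2 + π_3 + π_4 + π_5 = 1
Solving the linear system gives exactly π = [87/520, 929/4680, 1/7, 1/8, 89/455, 799/4680].

π = [0.1673, 0.1985, 0.1429, 0.1250, 0.1956, 0.1707]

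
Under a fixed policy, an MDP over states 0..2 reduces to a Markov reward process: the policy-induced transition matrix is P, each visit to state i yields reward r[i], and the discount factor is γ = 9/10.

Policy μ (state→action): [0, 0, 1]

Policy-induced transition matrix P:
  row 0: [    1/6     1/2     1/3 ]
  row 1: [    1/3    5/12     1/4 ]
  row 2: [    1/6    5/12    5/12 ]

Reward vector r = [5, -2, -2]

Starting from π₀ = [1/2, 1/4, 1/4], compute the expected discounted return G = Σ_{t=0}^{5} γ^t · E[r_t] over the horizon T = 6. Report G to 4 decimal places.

G = 0.1286

t=0: π = [0.5000, 0.2500, 0.2500], E[r] = 1.5000, γ^t·E[r] = 1.500000, running G = 1.500000
t=1: π = [0.2083, 0.4583, 0.3333], E[r] = -0.5417, γ^t·E[r] = -0.487500, running G = 1.012500
t=2: π = [0.2431, 0.4340, 0.3229], E[r] = -0.2986, γ^t·E[r] = -0.241875, running G = 0.770625
t=3: π = [0.2390, 0.4369, 0.3241], E[r] = -0.3270, γ^t·E[r] = -0.238359, running G = 0.532266
t=4: π = [0.2395, 0.4366, 0.3239], E[r] = -0.3236, γ^t·E[r] = -0.212309, running G = 0.319957
t=5: π = [0.2394, 0.4366, 0.3239], E[r] = -0.3240, γ^t·E[r] = -0.191310, running G = 0.128647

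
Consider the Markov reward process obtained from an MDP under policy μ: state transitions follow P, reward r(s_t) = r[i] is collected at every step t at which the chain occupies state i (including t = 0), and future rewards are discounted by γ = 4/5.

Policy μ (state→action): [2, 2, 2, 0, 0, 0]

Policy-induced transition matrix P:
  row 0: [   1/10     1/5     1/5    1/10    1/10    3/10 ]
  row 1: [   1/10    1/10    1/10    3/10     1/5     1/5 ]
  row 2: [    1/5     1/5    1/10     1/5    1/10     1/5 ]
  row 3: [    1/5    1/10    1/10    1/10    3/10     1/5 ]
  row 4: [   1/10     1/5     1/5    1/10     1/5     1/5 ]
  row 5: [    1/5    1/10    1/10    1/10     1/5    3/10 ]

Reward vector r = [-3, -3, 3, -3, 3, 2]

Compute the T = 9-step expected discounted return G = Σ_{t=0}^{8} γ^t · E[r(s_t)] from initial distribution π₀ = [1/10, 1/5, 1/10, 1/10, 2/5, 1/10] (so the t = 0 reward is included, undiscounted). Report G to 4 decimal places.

t=0: π = [0.1000, 0.2000, 0.1000, 0.1000, 0.4000, 0.1000], E[r] = 0.5000, γ^t·E[r] = 0.500000, running G = 0.500000
t=1: π = [0.1300, 0.1600, 0.1500, 0.1500, 0.1900, 0.2200], E[r] = 0.1400, γ^t·E[r] = 0.112000, running G = 0.612000
t=2: π = [0.1520, 0.1470, 0.1320, 0.1470, 0.1870, 0.2350], E[r] = 0.0890, γ^t·E[r] = 0.056960, running G = 0.668960
t=3: π = [0.1514, 0.1471, 0.1339, 0.1426, 0.1863, 0.2387], E[r] = 0.1147, γ^t·E[r] = 0.058726, running G = 0.727686
t=4: π = [0.1515, 0.1472, 0.1338, 0.1428, 0.1857, 0.2390], E[r] = 0.1121, γ^t·E[r] = 0.045896, running G = 0.773582
t=5: π = [0.1516, 0.1471, 0.1337, 0.1428, 0.1858, 0.2391], E[r] = 0.1121, γ^t·E[r] = 0.036742, running G = 0.810324
t=6: π = [0.1516, 0.1471, 0.1337, 0.1428, 0.1858, 0.2391], E[r] = 0.1122, γ^t·E[r] = 0.029415, running G = 0.839738
t=7: π = [0.1516, 0.1471, 0.1337, 0.1428, 0.1858, 0.2391], E[r] = 0.1122, γ^t·E[r] = 0.023530, running G = 0.863268
t=8: π = [0.1516, 0.1471, 0.1337, 0.1428, 0.1858, 0.2391], E[r] = 0.1122, γ^t·E[r] = 0.018824, running G = 0.882092

G = 0.8821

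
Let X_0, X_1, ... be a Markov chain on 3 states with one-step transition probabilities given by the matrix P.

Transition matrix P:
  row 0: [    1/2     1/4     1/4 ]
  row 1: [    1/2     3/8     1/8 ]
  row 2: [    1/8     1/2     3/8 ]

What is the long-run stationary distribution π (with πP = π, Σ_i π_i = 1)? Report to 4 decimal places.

π = [0.4118, 0.3529, 0.2353]

Balance equations π_j = Σ_i π_i·P[i][j]:
  π_0 = 1/2·π_0 + 1/2·π_1 + 1/8·π_2
  π_1 = 1/4·π_0 + 3/8·π_1 + 1/2·π_2
  normalize: π_0 + π_1 + π_2 = 1
Solving the linear system gives exactly π = [7/17, 6/17, 4/17].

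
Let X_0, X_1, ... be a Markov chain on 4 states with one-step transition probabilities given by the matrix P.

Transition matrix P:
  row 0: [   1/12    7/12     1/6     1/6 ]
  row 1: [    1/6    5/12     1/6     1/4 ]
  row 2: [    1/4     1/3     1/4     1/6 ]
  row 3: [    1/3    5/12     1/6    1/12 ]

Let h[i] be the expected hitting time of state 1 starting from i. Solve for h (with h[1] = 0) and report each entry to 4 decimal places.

First-step conditioning: h[1] = 0; for i ≠ 1, h[i] = 1 + Σ_k P[i][k]·h[k].
  h[0] = 1 + 1/12·h[0] + 1/6·h[2] + 1/6·h[3]
  h[2] = 1 + 1/4·h[0] + 1/4·h[2] + 1/6·h[3]
  h[3] = 1 + 1/3·h[0] + 1/6·h[2] + 1/12·h[3]
Solving the 3×3 linear system over states ≠ 1 gives exactly h = [572/293, 0, 728/293, 660/293] (h[1] = 0 is the target).

h = [1.9522, 0.0000, 2.4846, 2.2526]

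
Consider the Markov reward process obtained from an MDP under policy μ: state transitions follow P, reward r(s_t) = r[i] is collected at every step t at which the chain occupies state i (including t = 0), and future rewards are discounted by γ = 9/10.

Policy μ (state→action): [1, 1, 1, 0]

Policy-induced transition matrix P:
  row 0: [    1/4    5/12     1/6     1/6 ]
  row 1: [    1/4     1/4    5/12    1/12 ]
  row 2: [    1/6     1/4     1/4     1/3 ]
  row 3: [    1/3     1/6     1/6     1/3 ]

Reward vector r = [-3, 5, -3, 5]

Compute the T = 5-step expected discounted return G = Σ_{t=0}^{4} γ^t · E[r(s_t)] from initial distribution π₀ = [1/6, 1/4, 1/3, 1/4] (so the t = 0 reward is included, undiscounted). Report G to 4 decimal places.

G = 4.0503

t=0: π = [0.1667, 0.2500, 0.3333, 0.2500], E[r] = 1.0000, γ^t·E[r] = 1.000000, running G = 1.000000
t=1: π = [0.2431, 0.2569, 0.2569, 0.2431], E[r] = 1.0000, γ^t·E[r] = 0.900000, running G = 1.900000
t=2: π = [0.2488, 0.2703, 0.2523, 0.2286], E[r] = 0.9907, γ^t·E[r] = 0.802500, running G = 2.702500
t=3: π = [0.2480, 0.2724, 0.2553, 0.2243], E[r] = 0.9738, γ^t·E[r] = 0.709875, running G = 3.412375
t=4: π = [0.2474, 0.2726, 0.2560, 0.2239], E[r] = 0.9723, γ^t·E[r] = 0.637917, running G = 4.050292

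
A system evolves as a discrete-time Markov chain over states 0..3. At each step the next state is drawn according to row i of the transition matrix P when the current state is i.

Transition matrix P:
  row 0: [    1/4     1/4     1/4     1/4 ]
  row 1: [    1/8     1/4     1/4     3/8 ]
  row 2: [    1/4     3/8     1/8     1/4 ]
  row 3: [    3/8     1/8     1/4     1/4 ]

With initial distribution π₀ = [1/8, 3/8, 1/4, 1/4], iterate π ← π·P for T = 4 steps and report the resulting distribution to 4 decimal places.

π = [0.2547, 0.2428, 0.2222, 0.2803]

t=0: π = [0.1250, 0.3750, 0.2500, 0.2500]
t=1: π = [0.2344, 0.2500, 0.2188, 0.2969]
t=2: π = [0.2559, 0.2402, 0.2227, 0.2813]
t=3: π = [0.2551, 0.2427, 0.2222, 0.2800]
t=4: π = [0.2547, 0.2428, 0.2222, 0.2803]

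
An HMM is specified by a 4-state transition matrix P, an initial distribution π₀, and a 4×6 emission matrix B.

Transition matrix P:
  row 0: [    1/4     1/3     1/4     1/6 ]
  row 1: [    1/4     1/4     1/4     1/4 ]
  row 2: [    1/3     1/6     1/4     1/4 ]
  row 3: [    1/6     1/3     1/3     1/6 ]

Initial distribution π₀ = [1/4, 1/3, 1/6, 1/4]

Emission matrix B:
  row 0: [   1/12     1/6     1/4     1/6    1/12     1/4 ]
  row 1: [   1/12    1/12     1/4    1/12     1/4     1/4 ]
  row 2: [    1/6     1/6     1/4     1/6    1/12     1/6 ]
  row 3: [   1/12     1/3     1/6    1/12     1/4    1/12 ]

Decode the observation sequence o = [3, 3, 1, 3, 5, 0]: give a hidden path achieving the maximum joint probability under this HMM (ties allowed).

path = [0, 2, 3, 2, 0, 2]

t=0: δ = [4.167e-02, 2.778e-02, 2.778e-02, 2.083e-02]  (obs o_0=3)
t=1: δ = [1.736e-03, 1.157e-03, 1.736e-03, 5.787e-04]  ψ = [0, 0, 0, 0]  (obs o_1=3)
t=2: δ = [9.645e-05, 4.823e-05, 7.234e-05, 1.447e-04]  ψ = [2, 0, 0, 2]  (obs o_2=1)
t=3: δ = [4.019e-06, 4.019e-06, 8.038e-06, 2.009e-06]  ψ = [0, 3, 3, 3]  (obs o_3=3)
t=4: δ = [6.698e-07, 3.349e-07, 3.349e-07, 1.674e-07]  ψ = [2, 0, 2, 2]  (obs o_4=5)
t=5: δ = [1.395e-08, 1.861e-08, 2.791e-08, 9.303e-09]  ψ = [0, 0, 0, 0]  (obs o_5=0)
backtrack: best end state = 2; path = [0, 2, 3, 2, 0, 2]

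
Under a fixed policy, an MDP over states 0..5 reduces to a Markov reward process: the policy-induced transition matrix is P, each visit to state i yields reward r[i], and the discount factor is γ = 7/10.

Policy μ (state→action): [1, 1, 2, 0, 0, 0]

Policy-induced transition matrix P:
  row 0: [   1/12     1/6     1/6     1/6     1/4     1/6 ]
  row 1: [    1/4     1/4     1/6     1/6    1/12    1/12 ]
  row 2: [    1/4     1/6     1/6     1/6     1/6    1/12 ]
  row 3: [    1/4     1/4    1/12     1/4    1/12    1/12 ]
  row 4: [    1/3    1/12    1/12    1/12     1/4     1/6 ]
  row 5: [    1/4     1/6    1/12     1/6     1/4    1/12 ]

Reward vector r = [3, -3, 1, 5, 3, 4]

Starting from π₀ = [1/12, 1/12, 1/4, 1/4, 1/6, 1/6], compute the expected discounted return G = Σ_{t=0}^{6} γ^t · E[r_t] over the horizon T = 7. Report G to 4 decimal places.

t=0: π = [0.0833, 0.0833, 0.2500, 0.2500, 0.1667, 0.1667], E[r] = 2.6667, γ^t·E[r] = 2.666667, running G = 2.666667
t=1: π = [0.2500, 0.1806, 0.1181, 0.1736, 0.1736, 0.1042], E[r] = 2.1319, γ^t·E[r] = 1.492361, running G = 4.159028
t=2: π = [0.2228, 0.1817, 0.1291, 0.1667, 0.1811, 0.1186], E[r] = 2.1036, γ^t·E[r] = 1.030758, running G = 5.189786
t=3: π = [0.2280, 0.1806, 0.1278, 0.1655, 0.1812, 0.1170], E[r] = 2.1087, γ^t·E[r] = 0.723284, running G = 5.913070
t=4: π = [0.2271, 0.1804, 0.1280, 0.1654, 0.1817, 0.1174], E[r] = 2.1096, γ^t·E[r] = 0.506525, running G = 6.419595
t=5: π = [0.2273, 0.1803, 0.1280, 0.1653, 0.1817, 0.1174], E[r] = 2.1100, γ^t·E[r] = 0.354635, running G = 6.774229
t=6: π = [0.2273, 0.1803, 0.1280, 0.1653, 0.1817, 0.1174], E[r] = 2.1101, γ^t·E[r] = 0.248253, running G = 7.022482

G = 7.0225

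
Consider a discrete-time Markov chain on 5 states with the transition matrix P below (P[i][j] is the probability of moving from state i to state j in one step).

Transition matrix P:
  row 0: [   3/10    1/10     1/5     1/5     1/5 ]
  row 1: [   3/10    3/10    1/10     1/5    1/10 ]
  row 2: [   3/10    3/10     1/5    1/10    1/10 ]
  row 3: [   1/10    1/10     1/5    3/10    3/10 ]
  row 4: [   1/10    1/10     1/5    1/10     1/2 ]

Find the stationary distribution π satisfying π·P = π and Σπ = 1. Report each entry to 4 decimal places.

π = [0.2134, 0.1707, 0.1829, 0.1730, 0.2599]

Balance equations π_j = Σ_i π_i·P[i][j]:
  π_0 = 3/10·π_0 + 3/10·π_1 + 3/10·π_2 + 1/10·π_3 + 1/10·π_4
  π_1 = 1/10·π_0 + 3/10·π_1 + 3/10·π_2 + 1/10·π_3 + 1/10·π_4
  π_2 = 1/5·π_0 + 1/10·π_1 + 1/5·π_2 + 1/5·π_3 + 1/5·π_4
  π_3 = 1/5·π_0 + 1/5·π_1 + 1/10·π_2 + 3/10·π_3 + 1/10·π_4
  normalize: π_0 + π_1 + π_2 + π_3 + π_4 = 1
Solving the linear system gives exactly π = [35/164, 7/41, 15/82, 227/1312, 341/1312].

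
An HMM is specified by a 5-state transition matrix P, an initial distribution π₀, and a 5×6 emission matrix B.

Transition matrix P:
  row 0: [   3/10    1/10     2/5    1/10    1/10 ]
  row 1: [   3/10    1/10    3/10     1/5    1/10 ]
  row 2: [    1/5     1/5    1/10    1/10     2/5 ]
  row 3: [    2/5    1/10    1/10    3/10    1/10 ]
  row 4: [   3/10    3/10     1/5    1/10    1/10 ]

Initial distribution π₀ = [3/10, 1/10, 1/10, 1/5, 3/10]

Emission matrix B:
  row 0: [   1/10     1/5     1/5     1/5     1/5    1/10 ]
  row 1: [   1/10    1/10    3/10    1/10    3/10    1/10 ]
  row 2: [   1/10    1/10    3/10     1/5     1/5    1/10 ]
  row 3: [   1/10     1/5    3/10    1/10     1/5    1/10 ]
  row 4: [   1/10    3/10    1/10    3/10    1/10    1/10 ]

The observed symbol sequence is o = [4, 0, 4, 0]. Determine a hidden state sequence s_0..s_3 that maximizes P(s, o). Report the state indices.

t=0: δ = [6.000e-02, 3.000e-02, 2.000e-02, 4.000e-02, 3.000e-02]  (obs o_0=4)
t=1: δ = [1.800e-03, 9.000e-04, 2.400e-03, 1.200e-03, 8.000e-04]  ψ = [0, 4, 0, 3, 2]  (obs o_1=0)
t=2: δ = [1.080e-04, 1.440e-04, 1.440e-04, 7.200e-05, 9.600e-05]  ψ = [0, 2, 0, 3, 2]  (obs o_2=4)
t=3: δ = [4.320e-06, 2.880e-06, 4.320e-06, 2.880e-06, 5.760e-06]  ψ = [1, 2, 0, 1, 2]  (obs o_3=0)
backtrack: best end state = 4; path = [0, 0, 2, 4]

path = [0, 0, 2, 4]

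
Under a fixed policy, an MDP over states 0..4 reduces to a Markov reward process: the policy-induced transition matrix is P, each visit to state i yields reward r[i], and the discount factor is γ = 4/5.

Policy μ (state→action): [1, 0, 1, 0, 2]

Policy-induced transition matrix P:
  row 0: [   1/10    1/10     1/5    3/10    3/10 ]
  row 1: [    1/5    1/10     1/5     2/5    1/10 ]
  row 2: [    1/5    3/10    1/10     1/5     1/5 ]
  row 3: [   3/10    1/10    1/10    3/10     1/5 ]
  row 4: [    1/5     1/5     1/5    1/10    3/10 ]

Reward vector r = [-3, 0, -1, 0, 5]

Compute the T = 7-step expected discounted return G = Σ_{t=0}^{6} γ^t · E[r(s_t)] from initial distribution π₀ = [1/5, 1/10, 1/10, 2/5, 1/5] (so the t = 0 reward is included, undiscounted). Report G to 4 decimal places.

G = 1.3714

t=0: π = [0.2000, 0.1000, 0.1000, 0.4000, 0.2000], E[r] = 0.3000, γ^t·E[r] = 0.300000, running G = 0.300000
t=1: π = [0.2200, 0.1400, 0.1500, 0.2600, 0.2300], E[r] = 0.3400, γ^t·E[r] = 0.272000, running G = 0.572000
t=2: π = [0.2040, 0.1530, 0.1590, 0.2530, 0.2310], E[r] = 0.3840, γ^t·E[r] = 0.245760, running G = 0.817760
t=3: π = [0.2049, 0.1549, 0.1588, 0.2532, 0.2282], E[r] = 0.3675, γ^t·E[r] = 0.188160, running G = 1.005920
t=4: π = [0.2048, 0.1546, 0.1588, 0.2540, 0.2278], E[r] = 0.3658, γ^t·E[r] = 0.149836, running G = 1.155756
t=5: π = [0.2049, 0.1545, 0.1587, 0.2540, 0.2278], E[r] = 0.3656, γ^t·E[r] = 0.119790, running G = 1.275546
t=6: π = [0.2049, 0.1545, 0.1587, 0.2540, 0.2278], E[r] = 0.3656, γ^t·E[r] = 0.095849, running G = 1.371394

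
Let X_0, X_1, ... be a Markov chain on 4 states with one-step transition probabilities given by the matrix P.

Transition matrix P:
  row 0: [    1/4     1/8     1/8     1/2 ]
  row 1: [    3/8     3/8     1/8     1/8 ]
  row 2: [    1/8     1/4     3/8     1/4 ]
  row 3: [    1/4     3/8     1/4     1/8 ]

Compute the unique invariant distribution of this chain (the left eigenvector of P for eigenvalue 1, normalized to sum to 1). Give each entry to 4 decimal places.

π = [0.2595, 0.2841, 0.2081, 0.2483]

Balance equations π_j = Σ_i π_i·P[i][j]:
  π_0 = 1/4·π_0 + 3/8·π_1 + 1/8·π_2 + 1/4·π_3
  π_1 = 1/8·π_0 + 3/8·π_1 + 1/4·π_2 + 3/8·π_3
  π_2 = 1/8·π_0 + 1/8·π_1 + 3/8·π_2 + 1/4·π_3
  normalize: π_0 + π_1 + π_2 + π_3 = 1
Solving the linear system gives exactly π = [116/447, 127/447, 31/149, 37/149].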